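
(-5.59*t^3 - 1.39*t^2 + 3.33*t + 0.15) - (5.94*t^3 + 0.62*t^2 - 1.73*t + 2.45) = -11.53*t^3 - 2.01*t^2 + 5.06*t - 2.3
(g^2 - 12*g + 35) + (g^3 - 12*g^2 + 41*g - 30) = g^3 - 11*g^2 + 29*g + 5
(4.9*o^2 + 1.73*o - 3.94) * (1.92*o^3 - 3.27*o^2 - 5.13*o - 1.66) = 9.408*o^5 - 12.7014*o^4 - 38.3589*o^3 - 4.1251*o^2 + 17.3404*o + 6.5404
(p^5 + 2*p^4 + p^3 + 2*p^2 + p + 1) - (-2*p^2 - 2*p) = p^5 + 2*p^4 + p^3 + 4*p^2 + 3*p + 1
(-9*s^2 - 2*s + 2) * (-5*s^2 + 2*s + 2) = 45*s^4 - 8*s^3 - 32*s^2 + 4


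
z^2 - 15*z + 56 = (z - 8)*(z - 7)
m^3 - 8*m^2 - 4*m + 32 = (m - 8)*(m - 2)*(m + 2)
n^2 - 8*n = n*(n - 8)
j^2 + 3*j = j*(j + 3)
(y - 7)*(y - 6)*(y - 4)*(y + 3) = y^4 - 14*y^3 + 43*y^2 + 114*y - 504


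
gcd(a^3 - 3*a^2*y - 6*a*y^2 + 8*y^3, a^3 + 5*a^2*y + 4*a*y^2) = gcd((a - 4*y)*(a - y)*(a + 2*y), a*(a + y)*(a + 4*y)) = 1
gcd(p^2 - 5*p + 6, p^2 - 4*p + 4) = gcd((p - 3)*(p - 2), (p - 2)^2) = p - 2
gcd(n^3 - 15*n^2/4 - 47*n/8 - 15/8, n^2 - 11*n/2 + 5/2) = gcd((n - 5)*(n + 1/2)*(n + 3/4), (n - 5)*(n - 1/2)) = n - 5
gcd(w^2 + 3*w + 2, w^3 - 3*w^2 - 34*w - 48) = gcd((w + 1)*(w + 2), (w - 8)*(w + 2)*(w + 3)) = w + 2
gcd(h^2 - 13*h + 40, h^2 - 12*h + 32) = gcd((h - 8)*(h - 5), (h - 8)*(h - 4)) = h - 8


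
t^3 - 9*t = t*(t - 3)*(t + 3)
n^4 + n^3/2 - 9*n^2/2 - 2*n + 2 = (n - 2)*(n - 1/2)*(n + 1)*(n + 2)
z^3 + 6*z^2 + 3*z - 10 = (z - 1)*(z + 2)*(z + 5)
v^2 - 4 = (v - 2)*(v + 2)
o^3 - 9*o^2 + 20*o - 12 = (o - 6)*(o - 2)*(o - 1)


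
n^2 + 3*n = n*(n + 3)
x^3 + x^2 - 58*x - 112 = (x - 8)*(x + 2)*(x + 7)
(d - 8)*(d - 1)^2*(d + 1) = d^4 - 9*d^3 + 7*d^2 + 9*d - 8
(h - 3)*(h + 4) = h^2 + h - 12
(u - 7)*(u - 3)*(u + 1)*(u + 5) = u^4 - 4*u^3 - 34*u^2 + 76*u + 105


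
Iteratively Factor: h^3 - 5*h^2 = (h)*(h^2 - 5*h) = h^2*(h - 5)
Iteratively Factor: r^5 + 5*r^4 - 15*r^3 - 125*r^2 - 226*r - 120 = (r + 2)*(r^4 + 3*r^3 - 21*r^2 - 83*r - 60) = (r + 2)*(r + 4)*(r^3 - r^2 - 17*r - 15) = (r + 1)*(r + 2)*(r + 4)*(r^2 - 2*r - 15) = (r + 1)*(r + 2)*(r + 3)*(r + 4)*(r - 5)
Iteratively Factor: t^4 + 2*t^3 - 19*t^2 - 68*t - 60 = (t + 2)*(t^3 - 19*t - 30) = (t - 5)*(t + 2)*(t^2 + 5*t + 6) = (t - 5)*(t + 2)^2*(t + 3)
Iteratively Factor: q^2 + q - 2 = (q + 2)*(q - 1)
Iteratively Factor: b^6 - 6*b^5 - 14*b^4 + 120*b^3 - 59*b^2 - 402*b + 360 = (b - 1)*(b^5 - 5*b^4 - 19*b^3 + 101*b^2 + 42*b - 360) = (b - 1)*(b + 4)*(b^4 - 9*b^3 + 17*b^2 + 33*b - 90) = (b - 5)*(b - 1)*(b + 4)*(b^3 - 4*b^2 - 3*b + 18) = (b - 5)*(b - 1)*(b + 2)*(b + 4)*(b^2 - 6*b + 9) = (b - 5)*(b - 3)*(b - 1)*(b + 2)*(b + 4)*(b - 3)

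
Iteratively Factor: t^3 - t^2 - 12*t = (t - 4)*(t^2 + 3*t) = (t - 4)*(t + 3)*(t)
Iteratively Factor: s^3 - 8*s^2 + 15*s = (s)*(s^2 - 8*s + 15) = s*(s - 3)*(s - 5)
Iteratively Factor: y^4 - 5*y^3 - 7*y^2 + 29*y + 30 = (y + 2)*(y^3 - 7*y^2 + 7*y + 15) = (y + 1)*(y + 2)*(y^2 - 8*y + 15) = (y - 3)*(y + 1)*(y + 2)*(y - 5)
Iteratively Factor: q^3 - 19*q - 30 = (q + 3)*(q^2 - 3*q - 10) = (q + 2)*(q + 3)*(q - 5)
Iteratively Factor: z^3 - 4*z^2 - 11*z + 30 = (z + 3)*(z^2 - 7*z + 10) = (z - 2)*(z + 3)*(z - 5)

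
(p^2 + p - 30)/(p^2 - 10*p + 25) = (p + 6)/(p - 5)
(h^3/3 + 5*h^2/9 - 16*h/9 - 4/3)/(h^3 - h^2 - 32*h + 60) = (3*h^2 + 11*h + 6)/(9*(h^2 + h - 30))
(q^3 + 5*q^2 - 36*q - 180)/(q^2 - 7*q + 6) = (q^2 + 11*q + 30)/(q - 1)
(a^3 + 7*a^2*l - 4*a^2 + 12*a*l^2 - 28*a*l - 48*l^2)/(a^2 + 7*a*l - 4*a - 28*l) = (a^2 + 7*a*l + 12*l^2)/(a + 7*l)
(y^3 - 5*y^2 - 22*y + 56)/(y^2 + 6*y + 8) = (y^2 - 9*y + 14)/(y + 2)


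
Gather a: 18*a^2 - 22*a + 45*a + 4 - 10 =18*a^2 + 23*a - 6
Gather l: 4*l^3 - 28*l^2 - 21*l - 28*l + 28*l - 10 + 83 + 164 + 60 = 4*l^3 - 28*l^2 - 21*l + 297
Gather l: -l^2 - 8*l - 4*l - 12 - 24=-l^2 - 12*l - 36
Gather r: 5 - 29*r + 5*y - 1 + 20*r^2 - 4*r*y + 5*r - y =20*r^2 + r*(-4*y - 24) + 4*y + 4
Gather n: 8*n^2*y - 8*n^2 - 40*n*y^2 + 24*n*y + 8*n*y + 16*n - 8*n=n^2*(8*y - 8) + n*(-40*y^2 + 32*y + 8)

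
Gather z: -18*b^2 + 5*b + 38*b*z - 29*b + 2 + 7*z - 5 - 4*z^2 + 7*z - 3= -18*b^2 - 24*b - 4*z^2 + z*(38*b + 14) - 6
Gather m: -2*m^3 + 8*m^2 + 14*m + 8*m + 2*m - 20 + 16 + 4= -2*m^3 + 8*m^2 + 24*m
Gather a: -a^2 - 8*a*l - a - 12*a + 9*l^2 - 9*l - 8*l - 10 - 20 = -a^2 + a*(-8*l - 13) + 9*l^2 - 17*l - 30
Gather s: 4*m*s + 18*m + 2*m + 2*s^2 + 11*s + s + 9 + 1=20*m + 2*s^2 + s*(4*m + 12) + 10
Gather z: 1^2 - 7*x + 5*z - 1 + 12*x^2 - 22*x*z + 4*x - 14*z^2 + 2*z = 12*x^2 - 3*x - 14*z^2 + z*(7 - 22*x)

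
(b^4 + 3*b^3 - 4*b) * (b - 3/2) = b^5 + 3*b^4/2 - 9*b^3/2 - 4*b^2 + 6*b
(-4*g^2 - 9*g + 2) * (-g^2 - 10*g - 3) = 4*g^4 + 49*g^3 + 100*g^2 + 7*g - 6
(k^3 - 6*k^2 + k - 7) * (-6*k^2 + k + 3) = -6*k^5 + 37*k^4 - 9*k^3 + 25*k^2 - 4*k - 21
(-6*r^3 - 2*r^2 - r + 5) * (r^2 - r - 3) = -6*r^5 + 4*r^4 + 19*r^3 + 12*r^2 - 2*r - 15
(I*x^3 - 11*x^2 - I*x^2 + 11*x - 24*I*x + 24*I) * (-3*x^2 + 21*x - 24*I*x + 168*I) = -3*I*x^5 + 57*x^4 + 24*I*x^4 - 456*x^3 + 315*I*x^3 - 177*x^2 - 2688*I*x^2 + 4608*x + 2352*I*x - 4032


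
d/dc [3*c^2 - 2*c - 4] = 6*c - 2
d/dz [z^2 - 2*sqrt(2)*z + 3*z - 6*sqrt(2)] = 2*z - 2*sqrt(2) + 3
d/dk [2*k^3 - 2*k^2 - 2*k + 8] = 6*k^2 - 4*k - 2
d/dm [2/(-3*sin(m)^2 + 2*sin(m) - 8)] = 4*(3*sin(m) - 1)*cos(m)/(3*sin(m)^2 - 2*sin(m) + 8)^2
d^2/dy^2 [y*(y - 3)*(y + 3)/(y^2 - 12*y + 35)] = 40*(5*y^3 - 63*y^2 + 231*y - 189)/(y^6 - 36*y^5 + 537*y^4 - 4248*y^3 + 18795*y^2 - 44100*y + 42875)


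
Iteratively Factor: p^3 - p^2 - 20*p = (p + 4)*(p^2 - 5*p) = (p - 5)*(p + 4)*(p)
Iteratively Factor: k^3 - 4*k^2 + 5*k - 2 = (k - 1)*(k^2 - 3*k + 2) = (k - 1)^2*(k - 2)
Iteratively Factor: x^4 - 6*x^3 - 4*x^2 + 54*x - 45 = (x + 3)*(x^3 - 9*x^2 + 23*x - 15) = (x - 5)*(x + 3)*(x^2 - 4*x + 3) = (x - 5)*(x - 1)*(x + 3)*(x - 3)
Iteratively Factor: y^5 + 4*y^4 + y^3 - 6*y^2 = (y - 1)*(y^4 + 5*y^3 + 6*y^2) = y*(y - 1)*(y^3 + 5*y^2 + 6*y) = y^2*(y - 1)*(y^2 + 5*y + 6) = y^2*(y - 1)*(y + 2)*(y + 3)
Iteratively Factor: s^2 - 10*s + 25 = (s - 5)*(s - 5)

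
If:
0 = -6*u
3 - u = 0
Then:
No Solution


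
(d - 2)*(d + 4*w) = d^2 + 4*d*w - 2*d - 8*w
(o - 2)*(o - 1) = o^2 - 3*o + 2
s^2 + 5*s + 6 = (s + 2)*(s + 3)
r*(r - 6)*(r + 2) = r^3 - 4*r^2 - 12*r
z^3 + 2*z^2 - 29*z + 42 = (z - 3)*(z - 2)*(z + 7)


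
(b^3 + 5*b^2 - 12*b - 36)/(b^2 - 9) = (b^2 + 8*b + 12)/(b + 3)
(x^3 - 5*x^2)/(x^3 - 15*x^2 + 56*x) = x*(x - 5)/(x^2 - 15*x + 56)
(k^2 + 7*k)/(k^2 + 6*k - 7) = k/(k - 1)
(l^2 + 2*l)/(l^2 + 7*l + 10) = l/(l + 5)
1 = 1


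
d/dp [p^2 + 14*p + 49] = 2*p + 14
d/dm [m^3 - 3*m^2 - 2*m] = 3*m^2 - 6*m - 2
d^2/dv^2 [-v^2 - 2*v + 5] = -2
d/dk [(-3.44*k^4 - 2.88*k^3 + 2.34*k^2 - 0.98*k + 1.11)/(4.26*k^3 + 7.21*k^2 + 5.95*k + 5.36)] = (-14.6544*k^6 - 49.6048*k^5 - 92.1372*k^4 - 99.676*k^3 - 39.5074*k^2 + 9.0786*k - 11.8573)/(18.1476*k^6 + 61.4292*k^5 + 102.6781*k^4 + 131.4662*k^3 + 112.6937*k^2 + 63.784*k + 28.7296)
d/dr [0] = 0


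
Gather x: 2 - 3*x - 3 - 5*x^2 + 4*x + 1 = -5*x^2 + x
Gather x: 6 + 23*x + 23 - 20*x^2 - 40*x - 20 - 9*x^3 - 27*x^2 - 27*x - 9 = -9*x^3 - 47*x^2 - 44*x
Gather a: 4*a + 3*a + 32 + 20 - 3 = 7*a + 49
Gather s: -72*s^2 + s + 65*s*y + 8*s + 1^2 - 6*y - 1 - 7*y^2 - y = -72*s^2 + s*(65*y + 9) - 7*y^2 - 7*y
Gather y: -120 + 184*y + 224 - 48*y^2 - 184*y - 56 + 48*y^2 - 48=0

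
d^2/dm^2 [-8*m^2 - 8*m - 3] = -16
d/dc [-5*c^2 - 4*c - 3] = -10*c - 4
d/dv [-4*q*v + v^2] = -4*q + 2*v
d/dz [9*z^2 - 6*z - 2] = 18*z - 6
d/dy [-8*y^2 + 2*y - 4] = 2 - 16*y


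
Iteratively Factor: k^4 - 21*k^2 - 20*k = (k - 5)*(k^3 + 5*k^2 + 4*k) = (k - 5)*(k + 1)*(k^2 + 4*k) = (k - 5)*(k + 1)*(k + 4)*(k)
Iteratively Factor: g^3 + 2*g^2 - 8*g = (g)*(g^2 + 2*g - 8) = g*(g + 4)*(g - 2)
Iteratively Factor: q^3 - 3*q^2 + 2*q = (q - 1)*(q^2 - 2*q) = (q - 2)*(q - 1)*(q)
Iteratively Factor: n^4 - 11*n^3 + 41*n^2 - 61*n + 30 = (n - 1)*(n^3 - 10*n^2 + 31*n - 30) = (n - 3)*(n - 1)*(n^2 - 7*n + 10) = (n - 3)*(n - 2)*(n - 1)*(n - 5)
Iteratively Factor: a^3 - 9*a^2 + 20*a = (a - 4)*(a^2 - 5*a) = a*(a - 4)*(a - 5)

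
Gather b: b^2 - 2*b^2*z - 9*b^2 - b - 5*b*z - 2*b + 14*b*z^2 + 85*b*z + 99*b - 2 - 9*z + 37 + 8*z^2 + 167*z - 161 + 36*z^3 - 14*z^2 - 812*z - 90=b^2*(-2*z - 8) + b*(14*z^2 + 80*z + 96) + 36*z^3 - 6*z^2 - 654*z - 216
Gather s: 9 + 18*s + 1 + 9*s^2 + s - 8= 9*s^2 + 19*s + 2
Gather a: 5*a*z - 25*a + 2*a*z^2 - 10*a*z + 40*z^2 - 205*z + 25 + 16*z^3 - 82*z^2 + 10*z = a*(2*z^2 - 5*z - 25) + 16*z^3 - 42*z^2 - 195*z + 25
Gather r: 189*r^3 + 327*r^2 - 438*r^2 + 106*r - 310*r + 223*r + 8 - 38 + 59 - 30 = 189*r^3 - 111*r^2 + 19*r - 1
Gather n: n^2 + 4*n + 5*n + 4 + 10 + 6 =n^2 + 9*n + 20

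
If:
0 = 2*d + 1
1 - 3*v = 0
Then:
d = -1/2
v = 1/3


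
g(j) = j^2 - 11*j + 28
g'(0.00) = -11.00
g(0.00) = 28.00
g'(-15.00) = -41.00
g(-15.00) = 418.00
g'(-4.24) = -19.48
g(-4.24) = 92.62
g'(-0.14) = -11.28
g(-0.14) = 29.56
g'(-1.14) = -13.28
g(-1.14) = 41.84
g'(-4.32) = -19.64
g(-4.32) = 94.18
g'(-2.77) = -16.54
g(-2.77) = 66.14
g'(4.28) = -2.44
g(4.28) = -0.76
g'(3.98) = -3.04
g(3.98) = 0.06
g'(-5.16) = -21.32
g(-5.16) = 111.39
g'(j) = 2*j - 11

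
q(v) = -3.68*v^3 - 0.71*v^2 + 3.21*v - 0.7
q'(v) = -11.04*v^2 - 1.42*v + 3.21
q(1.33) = -6.34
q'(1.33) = -18.21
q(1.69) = -15.07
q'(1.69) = -30.72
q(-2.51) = 44.96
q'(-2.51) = -62.78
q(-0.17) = -1.25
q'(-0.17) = 3.13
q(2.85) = -82.51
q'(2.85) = -90.51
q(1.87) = -21.24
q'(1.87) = -38.05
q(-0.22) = -1.40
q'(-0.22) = 2.99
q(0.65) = 0.08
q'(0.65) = -2.38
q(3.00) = -96.82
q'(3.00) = -100.41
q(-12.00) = 6217.58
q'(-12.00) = -1569.51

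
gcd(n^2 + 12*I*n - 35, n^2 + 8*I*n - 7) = n + 7*I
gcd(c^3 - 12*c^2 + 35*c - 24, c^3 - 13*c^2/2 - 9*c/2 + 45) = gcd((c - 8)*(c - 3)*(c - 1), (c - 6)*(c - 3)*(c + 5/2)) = c - 3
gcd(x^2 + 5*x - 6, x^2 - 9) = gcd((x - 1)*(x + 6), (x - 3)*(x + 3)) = 1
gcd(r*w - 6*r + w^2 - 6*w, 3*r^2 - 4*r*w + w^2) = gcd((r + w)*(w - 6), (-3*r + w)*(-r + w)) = 1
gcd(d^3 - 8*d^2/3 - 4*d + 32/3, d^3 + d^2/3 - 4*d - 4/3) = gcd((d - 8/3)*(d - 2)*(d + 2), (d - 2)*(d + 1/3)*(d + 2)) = d^2 - 4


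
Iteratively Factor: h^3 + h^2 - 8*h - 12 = (h + 2)*(h^2 - h - 6) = (h + 2)^2*(h - 3)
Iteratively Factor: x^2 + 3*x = (x + 3)*(x)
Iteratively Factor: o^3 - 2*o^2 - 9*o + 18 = (o + 3)*(o^2 - 5*o + 6) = (o - 2)*(o + 3)*(o - 3)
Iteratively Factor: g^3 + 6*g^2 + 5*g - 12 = (g + 3)*(g^2 + 3*g - 4) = (g - 1)*(g + 3)*(g + 4)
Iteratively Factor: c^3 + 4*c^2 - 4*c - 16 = (c + 2)*(c^2 + 2*c - 8) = (c + 2)*(c + 4)*(c - 2)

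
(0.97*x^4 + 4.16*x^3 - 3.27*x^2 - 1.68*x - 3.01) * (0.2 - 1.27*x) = -1.2319*x^5 - 5.0892*x^4 + 4.9849*x^3 + 1.4796*x^2 + 3.4867*x - 0.602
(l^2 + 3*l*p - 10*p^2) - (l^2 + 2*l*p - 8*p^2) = l*p - 2*p^2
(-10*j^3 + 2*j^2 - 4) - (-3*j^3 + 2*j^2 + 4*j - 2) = -7*j^3 - 4*j - 2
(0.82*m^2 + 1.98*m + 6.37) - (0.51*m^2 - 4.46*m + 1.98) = 0.31*m^2 + 6.44*m + 4.39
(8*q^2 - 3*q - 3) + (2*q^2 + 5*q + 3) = 10*q^2 + 2*q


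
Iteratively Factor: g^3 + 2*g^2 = (g)*(g^2 + 2*g) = g^2*(g + 2)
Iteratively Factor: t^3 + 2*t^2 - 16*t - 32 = (t - 4)*(t^2 + 6*t + 8) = (t - 4)*(t + 4)*(t + 2)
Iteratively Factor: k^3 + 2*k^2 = (k + 2)*(k^2) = k*(k + 2)*(k)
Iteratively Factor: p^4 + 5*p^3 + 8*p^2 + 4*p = (p)*(p^3 + 5*p^2 + 8*p + 4) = p*(p + 2)*(p^2 + 3*p + 2) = p*(p + 2)^2*(p + 1)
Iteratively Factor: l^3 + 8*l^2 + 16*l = (l)*(l^2 + 8*l + 16) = l*(l + 4)*(l + 4)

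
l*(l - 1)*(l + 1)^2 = l^4 + l^3 - l^2 - l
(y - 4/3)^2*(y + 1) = y^3 - 5*y^2/3 - 8*y/9 + 16/9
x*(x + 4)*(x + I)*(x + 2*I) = x^4 + 4*x^3 + 3*I*x^3 - 2*x^2 + 12*I*x^2 - 8*x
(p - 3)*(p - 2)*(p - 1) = p^3 - 6*p^2 + 11*p - 6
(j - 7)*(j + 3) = j^2 - 4*j - 21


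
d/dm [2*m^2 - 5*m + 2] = 4*m - 5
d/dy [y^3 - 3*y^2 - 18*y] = 3*y^2 - 6*y - 18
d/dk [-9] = 0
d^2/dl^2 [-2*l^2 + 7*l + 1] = -4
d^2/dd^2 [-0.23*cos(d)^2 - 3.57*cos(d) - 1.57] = 3.57*cos(d) + 0.46*cos(2*d)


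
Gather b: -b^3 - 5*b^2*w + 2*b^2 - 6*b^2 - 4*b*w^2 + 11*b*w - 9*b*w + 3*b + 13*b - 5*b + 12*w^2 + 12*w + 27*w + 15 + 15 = -b^3 + b^2*(-5*w - 4) + b*(-4*w^2 + 2*w + 11) + 12*w^2 + 39*w + 30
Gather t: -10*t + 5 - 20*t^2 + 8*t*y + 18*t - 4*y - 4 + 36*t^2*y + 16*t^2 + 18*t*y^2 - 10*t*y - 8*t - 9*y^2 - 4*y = t^2*(36*y - 4) + t*(18*y^2 - 2*y) - 9*y^2 - 8*y + 1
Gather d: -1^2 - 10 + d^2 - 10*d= d^2 - 10*d - 11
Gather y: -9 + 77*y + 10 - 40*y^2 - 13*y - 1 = -40*y^2 + 64*y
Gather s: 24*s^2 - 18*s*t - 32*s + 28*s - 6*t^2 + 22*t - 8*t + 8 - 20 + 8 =24*s^2 + s*(-18*t - 4) - 6*t^2 + 14*t - 4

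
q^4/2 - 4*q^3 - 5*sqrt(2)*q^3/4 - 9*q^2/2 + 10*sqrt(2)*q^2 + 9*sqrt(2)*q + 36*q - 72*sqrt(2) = (q/2 + sqrt(2))*(q - 8)*(q - 3*sqrt(2))*(q - 3*sqrt(2)/2)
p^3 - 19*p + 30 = (p - 3)*(p - 2)*(p + 5)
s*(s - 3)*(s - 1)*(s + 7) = s^4 + 3*s^3 - 25*s^2 + 21*s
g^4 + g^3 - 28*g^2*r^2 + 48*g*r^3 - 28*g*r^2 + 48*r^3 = (g + 1)*(g - 4*r)*(g - 2*r)*(g + 6*r)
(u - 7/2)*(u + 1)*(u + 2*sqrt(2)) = u^3 - 5*u^2/2 + 2*sqrt(2)*u^2 - 5*sqrt(2)*u - 7*u/2 - 7*sqrt(2)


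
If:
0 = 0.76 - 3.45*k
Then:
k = 0.22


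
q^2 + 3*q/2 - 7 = (q - 2)*(q + 7/2)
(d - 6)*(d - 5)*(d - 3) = d^3 - 14*d^2 + 63*d - 90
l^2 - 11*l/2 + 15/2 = (l - 3)*(l - 5/2)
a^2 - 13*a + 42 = (a - 7)*(a - 6)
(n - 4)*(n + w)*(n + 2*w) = n^3 + 3*n^2*w - 4*n^2 + 2*n*w^2 - 12*n*w - 8*w^2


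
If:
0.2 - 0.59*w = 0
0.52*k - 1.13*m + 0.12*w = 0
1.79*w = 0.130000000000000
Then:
No Solution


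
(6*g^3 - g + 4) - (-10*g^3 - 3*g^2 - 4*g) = 16*g^3 + 3*g^2 + 3*g + 4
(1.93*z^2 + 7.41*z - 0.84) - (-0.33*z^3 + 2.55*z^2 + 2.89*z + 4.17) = 0.33*z^3 - 0.62*z^2 + 4.52*z - 5.01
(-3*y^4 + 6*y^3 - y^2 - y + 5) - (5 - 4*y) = -3*y^4 + 6*y^3 - y^2 + 3*y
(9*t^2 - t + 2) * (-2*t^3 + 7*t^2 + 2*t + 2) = -18*t^5 + 65*t^4 + 7*t^3 + 30*t^2 + 2*t + 4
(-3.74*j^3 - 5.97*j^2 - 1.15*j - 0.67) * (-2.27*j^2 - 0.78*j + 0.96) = 8.4898*j^5 + 16.4691*j^4 + 3.6767*j^3 - 3.3133*j^2 - 0.5814*j - 0.6432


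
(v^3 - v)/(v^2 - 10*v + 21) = (v^3 - v)/(v^2 - 10*v + 21)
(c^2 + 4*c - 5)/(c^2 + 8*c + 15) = (c - 1)/(c + 3)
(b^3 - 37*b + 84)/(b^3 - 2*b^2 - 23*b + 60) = (b + 7)/(b + 5)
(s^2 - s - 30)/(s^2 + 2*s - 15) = (s - 6)/(s - 3)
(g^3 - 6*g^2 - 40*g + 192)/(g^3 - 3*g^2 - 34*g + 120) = (g - 8)/(g - 5)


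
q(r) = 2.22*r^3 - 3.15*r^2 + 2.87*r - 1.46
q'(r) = 6.66*r^2 - 6.3*r + 2.87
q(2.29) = 15.25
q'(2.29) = 23.37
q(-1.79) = -29.42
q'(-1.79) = 35.49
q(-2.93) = -92.75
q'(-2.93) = 78.50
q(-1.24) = -14.09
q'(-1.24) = 20.92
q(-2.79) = -82.20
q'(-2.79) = 72.29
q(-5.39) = -456.08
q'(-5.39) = 230.31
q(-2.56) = -66.70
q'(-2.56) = 62.64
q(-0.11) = -1.82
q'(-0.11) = 3.64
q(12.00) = 3415.54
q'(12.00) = 886.31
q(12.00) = 3415.54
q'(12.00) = 886.31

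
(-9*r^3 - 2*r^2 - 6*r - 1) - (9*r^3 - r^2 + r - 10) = -18*r^3 - r^2 - 7*r + 9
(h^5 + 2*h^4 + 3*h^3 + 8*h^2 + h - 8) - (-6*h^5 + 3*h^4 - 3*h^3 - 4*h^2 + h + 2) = 7*h^5 - h^4 + 6*h^3 + 12*h^2 - 10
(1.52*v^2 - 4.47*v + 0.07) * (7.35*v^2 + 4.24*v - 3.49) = 11.172*v^4 - 26.4097*v^3 - 23.7431*v^2 + 15.8971*v - 0.2443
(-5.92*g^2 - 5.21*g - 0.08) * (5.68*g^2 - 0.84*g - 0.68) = -33.6256*g^4 - 24.62*g^3 + 7.9476*g^2 + 3.61*g + 0.0544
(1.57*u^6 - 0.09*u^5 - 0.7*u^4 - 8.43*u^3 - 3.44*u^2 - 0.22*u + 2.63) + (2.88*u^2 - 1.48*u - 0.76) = 1.57*u^6 - 0.09*u^5 - 0.7*u^4 - 8.43*u^3 - 0.56*u^2 - 1.7*u + 1.87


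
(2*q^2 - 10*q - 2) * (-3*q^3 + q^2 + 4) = -6*q^5 + 32*q^4 - 4*q^3 + 6*q^2 - 40*q - 8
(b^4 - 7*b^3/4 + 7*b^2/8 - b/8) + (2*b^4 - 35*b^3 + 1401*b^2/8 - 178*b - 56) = 3*b^4 - 147*b^3/4 + 176*b^2 - 1425*b/8 - 56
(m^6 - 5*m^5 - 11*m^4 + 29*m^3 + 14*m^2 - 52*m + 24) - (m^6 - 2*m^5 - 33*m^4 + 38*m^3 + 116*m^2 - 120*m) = -3*m^5 + 22*m^4 - 9*m^3 - 102*m^2 + 68*m + 24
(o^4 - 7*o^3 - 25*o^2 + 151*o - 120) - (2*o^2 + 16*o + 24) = o^4 - 7*o^3 - 27*o^2 + 135*o - 144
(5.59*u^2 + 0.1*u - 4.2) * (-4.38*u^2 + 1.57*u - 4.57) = -24.4842*u^4 + 8.3383*u^3 - 6.9933*u^2 - 7.051*u + 19.194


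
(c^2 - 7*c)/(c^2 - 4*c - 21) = c/(c + 3)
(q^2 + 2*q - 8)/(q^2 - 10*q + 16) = (q + 4)/(q - 8)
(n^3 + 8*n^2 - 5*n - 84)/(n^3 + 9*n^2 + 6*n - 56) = (n - 3)/(n - 2)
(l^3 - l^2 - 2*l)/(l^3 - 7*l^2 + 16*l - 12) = l*(l + 1)/(l^2 - 5*l + 6)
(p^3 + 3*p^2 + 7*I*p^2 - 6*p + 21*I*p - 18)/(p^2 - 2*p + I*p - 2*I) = (p^2 + p*(3 + 6*I) + 18*I)/(p - 2)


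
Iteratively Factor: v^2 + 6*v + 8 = (v + 2)*(v + 4)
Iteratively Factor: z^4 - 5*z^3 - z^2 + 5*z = (z + 1)*(z^3 - 6*z^2 + 5*z) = z*(z + 1)*(z^2 - 6*z + 5) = z*(z - 5)*(z + 1)*(z - 1)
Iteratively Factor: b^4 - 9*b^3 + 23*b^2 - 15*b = (b - 1)*(b^3 - 8*b^2 + 15*b) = b*(b - 1)*(b^2 - 8*b + 15) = b*(b - 3)*(b - 1)*(b - 5)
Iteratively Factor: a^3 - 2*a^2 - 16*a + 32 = (a + 4)*(a^2 - 6*a + 8) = (a - 2)*(a + 4)*(a - 4)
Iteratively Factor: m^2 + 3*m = (m + 3)*(m)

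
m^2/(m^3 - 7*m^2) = 1/(m - 7)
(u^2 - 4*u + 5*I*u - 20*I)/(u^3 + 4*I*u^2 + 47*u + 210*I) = (u - 4)/(u^2 - I*u + 42)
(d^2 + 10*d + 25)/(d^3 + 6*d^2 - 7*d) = (d^2 + 10*d + 25)/(d*(d^2 + 6*d - 7))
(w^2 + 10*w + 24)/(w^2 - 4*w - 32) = (w + 6)/(w - 8)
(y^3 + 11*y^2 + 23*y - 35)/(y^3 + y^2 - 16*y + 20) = (y^2 + 6*y - 7)/(y^2 - 4*y + 4)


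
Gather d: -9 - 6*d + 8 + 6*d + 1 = 0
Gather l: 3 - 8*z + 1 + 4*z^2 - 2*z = 4*z^2 - 10*z + 4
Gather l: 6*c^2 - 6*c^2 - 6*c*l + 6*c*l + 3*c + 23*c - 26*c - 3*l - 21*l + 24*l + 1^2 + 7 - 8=0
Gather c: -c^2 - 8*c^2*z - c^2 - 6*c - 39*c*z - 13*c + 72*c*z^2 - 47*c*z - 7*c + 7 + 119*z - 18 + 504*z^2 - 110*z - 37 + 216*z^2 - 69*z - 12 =c^2*(-8*z - 2) + c*(72*z^2 - 86*z - 26) + 720*z^2 - 60*z - 60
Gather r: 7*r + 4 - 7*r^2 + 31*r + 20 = -7*r^2 + 38*r + 24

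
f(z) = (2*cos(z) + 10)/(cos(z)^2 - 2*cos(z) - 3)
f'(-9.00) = 104.25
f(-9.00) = -23.53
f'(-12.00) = 0.15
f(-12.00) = -2.94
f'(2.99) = -2296.40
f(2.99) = -175.40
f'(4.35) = 4.16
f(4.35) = -4.29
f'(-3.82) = -25.42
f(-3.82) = -10.09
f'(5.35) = 0.08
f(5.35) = -2.92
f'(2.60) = -50.20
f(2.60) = -15.01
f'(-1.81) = 2.97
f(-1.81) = -3.86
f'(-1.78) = 2.74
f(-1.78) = -3.77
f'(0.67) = 0.12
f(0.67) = -2.93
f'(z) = (2*sin(z)*cos(z) - 2*sin(z))*(2*cos(z) + 10)/(cos(z)^2 - 2*cos(z) - 3)^2 - 2*sin(z)/(cos(z)^2 - 2*cos(z) - 3) = 2*(cos(z)^2 + 10*cos(z) - 7)*sin(z)/(sin(z)^2 + 2*cos(z) + 2)^2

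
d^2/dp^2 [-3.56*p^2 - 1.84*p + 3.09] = -7.12000000000000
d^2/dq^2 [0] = 0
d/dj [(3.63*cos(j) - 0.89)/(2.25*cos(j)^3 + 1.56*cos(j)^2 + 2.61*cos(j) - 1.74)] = (16.335*cos(j)^3 - 0.3447*cos(j)^2 - 2.7768*cos(j) + 3.9933)*sin(j)/(5.0625*cos(j)^6 + 7.02*cos(j)^5 + 14.1786*cos(j)^4 + 0.3132*cos(j)^3 + 1.3833*cos(j)^2 - 9.0828*cos(j) + 3.0276)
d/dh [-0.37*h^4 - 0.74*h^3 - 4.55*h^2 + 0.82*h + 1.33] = -1.48*h^3 - 2.22*h^2 - 9.1*h + 0.82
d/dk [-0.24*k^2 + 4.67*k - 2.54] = 4.67 - 0.48*k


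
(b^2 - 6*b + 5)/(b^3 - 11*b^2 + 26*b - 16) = (b - 5)/(b^2 - 10*b + 16)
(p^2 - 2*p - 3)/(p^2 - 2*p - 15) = (-p^2 + 2*p + 3)/(-p^2 + 2*p + 15)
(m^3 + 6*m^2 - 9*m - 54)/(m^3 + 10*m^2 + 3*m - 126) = (m + 3)/(m + 7)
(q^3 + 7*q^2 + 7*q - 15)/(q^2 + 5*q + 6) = (q^2 + 4*q - 5)/(q + 2)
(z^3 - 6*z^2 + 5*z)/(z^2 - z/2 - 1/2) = 2*z*(z - 5)/(2*z + 1)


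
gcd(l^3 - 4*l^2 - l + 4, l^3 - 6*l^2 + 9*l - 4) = l^2 - 5*l + 4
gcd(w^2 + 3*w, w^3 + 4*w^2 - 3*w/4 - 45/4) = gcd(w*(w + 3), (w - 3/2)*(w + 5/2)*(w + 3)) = w + 3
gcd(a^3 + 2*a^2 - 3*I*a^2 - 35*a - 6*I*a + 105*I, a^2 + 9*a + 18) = 1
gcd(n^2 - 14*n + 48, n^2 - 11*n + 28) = 1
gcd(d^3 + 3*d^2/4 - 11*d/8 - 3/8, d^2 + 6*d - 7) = d - 1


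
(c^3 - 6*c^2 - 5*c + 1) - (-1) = c^3 - 6*c^2 - 5*c + 2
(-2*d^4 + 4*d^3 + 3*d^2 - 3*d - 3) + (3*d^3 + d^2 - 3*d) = -2*d^4 + 7*d^3 + 4*d^2 - 6*d - 3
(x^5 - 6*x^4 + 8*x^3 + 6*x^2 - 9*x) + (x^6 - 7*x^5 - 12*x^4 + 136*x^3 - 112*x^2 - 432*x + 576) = x^6 - 6*x^5 - 18*x^4 + 144*x^3 - 106*x^2 - 441*x + 576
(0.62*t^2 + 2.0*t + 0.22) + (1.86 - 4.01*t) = 0.62*t^2 - 2.01*t + 2.08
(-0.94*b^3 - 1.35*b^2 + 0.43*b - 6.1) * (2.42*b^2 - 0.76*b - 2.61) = -2.2748*b^5 - 2.5526*b^4 + 4.52*b^3 - 11.5653*b^2 + 3.5137*b + 15.921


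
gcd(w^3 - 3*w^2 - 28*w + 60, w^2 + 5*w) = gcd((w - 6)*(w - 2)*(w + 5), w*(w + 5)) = w + 5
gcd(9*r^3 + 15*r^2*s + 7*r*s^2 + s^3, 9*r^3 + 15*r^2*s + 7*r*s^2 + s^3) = 9*r^3 + 15*r^2*s + 7*r*s^2 + s^3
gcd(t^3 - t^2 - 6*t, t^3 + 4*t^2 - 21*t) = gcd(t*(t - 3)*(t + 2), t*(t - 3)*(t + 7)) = t^2 - 3*t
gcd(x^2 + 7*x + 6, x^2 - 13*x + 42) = 1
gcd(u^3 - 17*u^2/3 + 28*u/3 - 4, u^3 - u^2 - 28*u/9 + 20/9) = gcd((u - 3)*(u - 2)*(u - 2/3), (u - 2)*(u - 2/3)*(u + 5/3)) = u^2 - 8*u/3 + 4/3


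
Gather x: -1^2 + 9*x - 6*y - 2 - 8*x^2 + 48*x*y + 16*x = -8*x^2 + x*(48*y + 25) - 6*y - 3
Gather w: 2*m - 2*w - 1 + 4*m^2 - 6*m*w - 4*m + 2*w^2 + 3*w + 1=4*m^2 - 2*m + 2*w^2 + w*(1 - 6*m)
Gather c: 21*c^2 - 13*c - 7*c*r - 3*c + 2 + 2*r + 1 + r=21*c^2 + c*(-7*r - 16) + 3*r + 3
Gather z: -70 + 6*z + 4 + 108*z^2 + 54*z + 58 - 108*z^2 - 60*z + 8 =0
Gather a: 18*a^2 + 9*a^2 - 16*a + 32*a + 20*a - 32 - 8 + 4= 27*a^2 + 36*a - 36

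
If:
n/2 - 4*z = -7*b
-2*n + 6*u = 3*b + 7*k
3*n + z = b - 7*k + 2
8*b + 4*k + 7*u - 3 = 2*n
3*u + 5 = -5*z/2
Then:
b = -10238/8565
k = 12328/8565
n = -19676/8565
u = 541/1713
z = -6792/2855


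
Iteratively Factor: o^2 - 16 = (o + 4)*(o - 4)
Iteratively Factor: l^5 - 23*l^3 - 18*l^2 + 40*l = (l - 5)*(l^4 + 5*l^3 + 2*l^2 - 8*l) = (l - 5)*(l + 4)*(l^3 + l^2 - 2*l) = (l - 5)*(l + 2)*(l + 4)*(l^2 - l) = l*(l - 5)*(l + 2)*(l + 4)*(l - 1)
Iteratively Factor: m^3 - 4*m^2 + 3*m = (m - 3)*(m^2 - m) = m*(m - 3)*(m - 1)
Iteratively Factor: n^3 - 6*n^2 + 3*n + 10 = (n + 1)*(n^2 - 7*n + 10) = (n - 5)*(n + 1)*(n - 2)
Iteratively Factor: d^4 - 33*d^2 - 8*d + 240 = (d + 4)*(d^3 - 4*d^2 - 17*d + 60) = (d - 3)*(d + 4)*(d^2 - d - 20) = (d - 5)*(d - 3)*(d + 4)*(d + 4)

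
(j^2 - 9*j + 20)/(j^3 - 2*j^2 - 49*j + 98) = (j^2 - 9*j + 20)/(j^3 - 2*j^2 - 49*j + 98)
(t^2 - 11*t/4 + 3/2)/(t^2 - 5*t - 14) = (-4*t^2 + 11*t - 6)/(4*(-t^2 + 5*t + 14))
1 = 1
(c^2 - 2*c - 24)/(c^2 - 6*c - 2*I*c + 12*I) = (c + 4)/(c - 2*I)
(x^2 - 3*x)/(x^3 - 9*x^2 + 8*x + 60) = x*(x - 3)/(x^3 - 9*x^2 + 8*x + 60)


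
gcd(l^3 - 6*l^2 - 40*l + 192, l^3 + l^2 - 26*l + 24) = l^2 + 2*l - 24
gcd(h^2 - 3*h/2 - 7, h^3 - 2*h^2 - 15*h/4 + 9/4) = 1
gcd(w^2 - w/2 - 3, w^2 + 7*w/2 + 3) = w + 3/2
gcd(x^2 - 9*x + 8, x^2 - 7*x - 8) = x - 8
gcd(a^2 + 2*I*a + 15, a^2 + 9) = a - 3*I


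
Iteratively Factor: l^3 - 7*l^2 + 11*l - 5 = (l - 1)*(l^2 - 6*l + 5) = (l - 5)*(l - 1)*(l - 1)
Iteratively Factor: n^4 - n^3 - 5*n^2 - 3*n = (n + 1)*(n^3 - 2*n^2 - 3*n) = (n - 3)*(n + 1)*(n^2 + n) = n*(n - 3)*(n + 1)*(n + 1)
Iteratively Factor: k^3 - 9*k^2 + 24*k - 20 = (k - 5)*(k^2 - 4*k + 4) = (k - 5)*(k - 2)*(k - 2)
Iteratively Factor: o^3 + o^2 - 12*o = (o + 4)*(o^2 - 3*o) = o*(o + 4)*(o - 3)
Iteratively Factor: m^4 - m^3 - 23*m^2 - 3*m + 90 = (m + 3)*(m^3 - 4*m^2 - 11*m + 30) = (m + 3)^2*(m^2 - 7*m + 10) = (m - 5)*(m + 3)^2*(m - 2)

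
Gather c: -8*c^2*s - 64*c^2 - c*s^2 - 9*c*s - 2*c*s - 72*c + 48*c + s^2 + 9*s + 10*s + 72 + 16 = c^2*(-8*s - 64) + c*(-s^2 - 11*s - 24) + s^2 + 19*s + 88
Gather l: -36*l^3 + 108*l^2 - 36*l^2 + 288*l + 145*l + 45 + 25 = -36*l^3 + 72*l^2 + 433*l + 70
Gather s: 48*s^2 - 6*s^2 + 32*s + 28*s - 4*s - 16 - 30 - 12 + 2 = 42*s^2 + 56*s - 56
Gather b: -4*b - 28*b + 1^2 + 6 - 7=-32*b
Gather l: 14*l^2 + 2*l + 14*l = 14*l^2 + 16*l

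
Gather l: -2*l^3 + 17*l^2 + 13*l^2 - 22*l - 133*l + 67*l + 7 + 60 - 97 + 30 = -2*l^3 + 30*l^2 - 88*l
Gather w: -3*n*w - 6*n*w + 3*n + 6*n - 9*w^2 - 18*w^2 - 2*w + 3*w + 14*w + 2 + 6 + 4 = 9*n - 27*w^2 + w*(15 - 9*n) + 12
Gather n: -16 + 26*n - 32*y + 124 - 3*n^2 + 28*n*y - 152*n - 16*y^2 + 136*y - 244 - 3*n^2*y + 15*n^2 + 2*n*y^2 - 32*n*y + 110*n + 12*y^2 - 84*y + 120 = n^2*(12 - 3*y) + n*(2*y^2 - 4*y - 16) - 4*y^2 + 20*y - 16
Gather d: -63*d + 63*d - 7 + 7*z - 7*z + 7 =0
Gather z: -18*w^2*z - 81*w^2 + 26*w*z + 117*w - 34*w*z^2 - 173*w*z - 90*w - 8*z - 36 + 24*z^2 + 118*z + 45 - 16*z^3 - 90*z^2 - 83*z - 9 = -81*w^2 + 27*w - 16*z^3 + z^2*(-34*w - 66) + z*(-18*w^2 - 147*w + 27)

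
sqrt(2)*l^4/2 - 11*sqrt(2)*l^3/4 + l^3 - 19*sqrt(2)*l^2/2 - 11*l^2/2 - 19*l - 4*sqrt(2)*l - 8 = (l - 8)*(l + 1/2)*(l + 2)*(sqrt(2)*l/2 + 1)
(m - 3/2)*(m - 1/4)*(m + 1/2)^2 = m^4 - 3*m^3/4 - 9*m^2/8 - m/16 + 3/32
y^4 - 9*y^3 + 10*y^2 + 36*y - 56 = (y - 7)*(y - 2)^2*(y + 2)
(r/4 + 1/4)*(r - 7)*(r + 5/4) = r^3/4 - 19*r^2/16 - 29*r/8 - 35/16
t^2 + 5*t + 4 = (t + 1)*(t + 4)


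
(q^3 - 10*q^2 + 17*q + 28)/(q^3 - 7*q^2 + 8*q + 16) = (q - 7)/(q - 4)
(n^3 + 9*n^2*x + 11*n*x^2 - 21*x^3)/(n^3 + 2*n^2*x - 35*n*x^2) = (-n^2 - 2*n*x + 3*x^2)/(n*(-n + 5*x))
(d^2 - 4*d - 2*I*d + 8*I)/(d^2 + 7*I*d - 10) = (d^2 - 4*d - 2*I*d + 8*I)/(d^2 + 7*I*d - 10)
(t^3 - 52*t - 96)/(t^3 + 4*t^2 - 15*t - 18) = (t^2 - 6*t - 16)/(t^2 - 2*t - 3)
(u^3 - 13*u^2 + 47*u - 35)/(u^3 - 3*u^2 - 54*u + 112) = (u^3 - 13*u^2 + 47*u - 35)/(u^3 - 3*u^2 - 54*u + 112)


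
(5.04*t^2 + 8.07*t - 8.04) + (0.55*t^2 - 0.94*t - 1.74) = 5.59*t^2 + 7.13*t - 9.78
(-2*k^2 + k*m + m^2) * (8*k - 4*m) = -16*k^3 + 16*k^2*m + 4*k*m^2 - 4*m^3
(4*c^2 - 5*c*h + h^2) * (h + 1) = 4*c^2*h + 4*c^2 - 5*c*h^2 - 5*c*h + h^3 + h^2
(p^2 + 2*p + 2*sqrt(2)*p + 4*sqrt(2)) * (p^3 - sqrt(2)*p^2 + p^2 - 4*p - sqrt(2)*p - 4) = p^5 + sqrt(2)*p^4 + 3*p^4 - 6*p^3 + 3*sqrt(2)*p^3 - 24*p^2 - 6*sqrt(2)*p^2 - 24*sqrt(2)*p - 16*p - 16*sqrt(2)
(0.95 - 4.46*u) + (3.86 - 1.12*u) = 4.81 - 5.58*u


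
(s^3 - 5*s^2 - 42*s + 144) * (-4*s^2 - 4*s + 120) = -4*s^5 + 16*s^4 + 308*s^3 - 1008*s^2 - 5616*s + 17280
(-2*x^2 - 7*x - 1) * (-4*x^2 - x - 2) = 8*x^4 + 30*x^3 + 15*x^2 + 15*x + 2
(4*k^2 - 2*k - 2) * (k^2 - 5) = 4*k^4 - 2*k^3 - 22*k^2 + 10*k + 10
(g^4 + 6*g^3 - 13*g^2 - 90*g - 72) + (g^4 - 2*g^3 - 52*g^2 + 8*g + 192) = 2*g^4 + 4*g^3 - 65*g^2 - 82*g + 120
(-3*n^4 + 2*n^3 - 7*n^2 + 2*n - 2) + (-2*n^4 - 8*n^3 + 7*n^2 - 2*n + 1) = -5*n^4 - 6*n^3 - 1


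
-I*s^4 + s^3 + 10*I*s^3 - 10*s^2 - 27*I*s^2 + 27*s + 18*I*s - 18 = (s - 6)*(s - 3)*(s - 1)*(-I*s + 1)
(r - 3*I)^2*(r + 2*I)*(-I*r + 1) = -I*r^4 - 3*r^3 - 7*I*r^2 - 15*r - 18*I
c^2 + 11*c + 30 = (c + 5)*(c + 6)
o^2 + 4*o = o*(o + 4)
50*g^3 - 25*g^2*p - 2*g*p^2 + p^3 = (-5*g + p)*(-2*g + p)*(5*g + p)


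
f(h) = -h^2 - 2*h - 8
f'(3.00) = -8.00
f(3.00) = -23.00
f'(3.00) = -8.00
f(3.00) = -23.00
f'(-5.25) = 8.50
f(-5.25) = -25.06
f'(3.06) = -8.12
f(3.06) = -23.48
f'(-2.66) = 3.32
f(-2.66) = -9.76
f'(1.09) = -4.18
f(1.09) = -11.37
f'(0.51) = -3.02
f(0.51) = -9.28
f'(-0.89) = -0.22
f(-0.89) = -7.01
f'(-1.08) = 0.16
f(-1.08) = -7.01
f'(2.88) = -7.76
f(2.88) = -22.05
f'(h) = -2*h - 2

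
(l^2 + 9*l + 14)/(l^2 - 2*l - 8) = (l + 7)/(l - 4)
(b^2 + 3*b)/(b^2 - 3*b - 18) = b/(b - 6)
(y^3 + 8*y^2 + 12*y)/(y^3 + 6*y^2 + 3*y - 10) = y*(y + 6)/(y^2 + 4*y - 5)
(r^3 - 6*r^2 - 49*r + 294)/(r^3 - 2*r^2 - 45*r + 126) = (r - 7)/(r - 3)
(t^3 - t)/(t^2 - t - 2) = t*(t - 1)/(t - 2)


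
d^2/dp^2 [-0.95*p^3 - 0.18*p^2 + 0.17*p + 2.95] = -5.7*p - 0.36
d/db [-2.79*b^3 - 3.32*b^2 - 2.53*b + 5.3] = -8.37*b^2 - 6.64*b - 2.53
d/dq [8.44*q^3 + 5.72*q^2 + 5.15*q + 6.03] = 25.32*q^2 + 11.44*q + 5.15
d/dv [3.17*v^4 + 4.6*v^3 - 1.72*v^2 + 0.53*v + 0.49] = 12.68*v^3 + 13.8*v^2 - 3.44*v + 0.53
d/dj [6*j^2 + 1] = 12*j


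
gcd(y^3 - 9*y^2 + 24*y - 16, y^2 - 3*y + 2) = y - 1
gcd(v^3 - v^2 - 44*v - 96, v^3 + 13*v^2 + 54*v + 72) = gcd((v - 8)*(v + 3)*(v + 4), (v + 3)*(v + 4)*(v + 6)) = v^2 + 7*v + 12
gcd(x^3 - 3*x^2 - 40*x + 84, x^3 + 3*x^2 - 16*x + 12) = x^2 + 4*x - 12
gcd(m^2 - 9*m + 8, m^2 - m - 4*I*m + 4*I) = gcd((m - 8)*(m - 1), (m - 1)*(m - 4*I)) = m - 1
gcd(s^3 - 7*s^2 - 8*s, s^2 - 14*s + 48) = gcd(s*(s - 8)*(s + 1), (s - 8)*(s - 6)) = s - 8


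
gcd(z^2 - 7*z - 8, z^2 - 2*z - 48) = z - 8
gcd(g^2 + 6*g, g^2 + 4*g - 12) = g + 6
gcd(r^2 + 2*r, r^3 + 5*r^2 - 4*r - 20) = r + 2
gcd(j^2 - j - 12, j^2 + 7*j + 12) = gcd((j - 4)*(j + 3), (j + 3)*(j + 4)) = j + 3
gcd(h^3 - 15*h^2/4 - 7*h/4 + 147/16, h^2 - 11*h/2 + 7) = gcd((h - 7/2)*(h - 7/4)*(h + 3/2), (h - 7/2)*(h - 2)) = h - 7/2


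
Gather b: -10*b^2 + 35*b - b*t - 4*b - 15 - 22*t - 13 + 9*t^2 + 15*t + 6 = -10*b^2 + b*(31 - t) + 9*t^2 - 7*t - 22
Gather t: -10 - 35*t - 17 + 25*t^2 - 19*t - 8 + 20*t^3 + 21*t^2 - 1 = 20*t^3 + 46*t^2 - 54*t - 36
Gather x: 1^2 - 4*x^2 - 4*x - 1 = -4*x^2 - 4*x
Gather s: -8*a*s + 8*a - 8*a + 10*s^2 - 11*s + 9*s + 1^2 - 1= 10*s^2 + s*(-8*a - 2)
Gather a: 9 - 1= 8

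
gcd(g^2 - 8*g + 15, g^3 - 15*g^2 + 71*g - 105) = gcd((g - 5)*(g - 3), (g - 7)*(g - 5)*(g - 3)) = g^2 - 8*g + 15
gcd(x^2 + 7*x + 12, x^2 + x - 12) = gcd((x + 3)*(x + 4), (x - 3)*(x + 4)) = x + 4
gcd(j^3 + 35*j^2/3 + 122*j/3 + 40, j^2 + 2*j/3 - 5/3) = j + 5/3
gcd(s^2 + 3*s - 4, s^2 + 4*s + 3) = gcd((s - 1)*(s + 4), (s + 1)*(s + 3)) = 1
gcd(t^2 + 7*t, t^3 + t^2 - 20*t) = t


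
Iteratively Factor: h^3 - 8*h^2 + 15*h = (h)*(h^2 - 8*h + 15) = h*(h - 5)*(h - 3)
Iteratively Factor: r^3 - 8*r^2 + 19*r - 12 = (r - 3)*(r^2 - 5*r + 4) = (r - 3)*(r - 1)*(r - 4)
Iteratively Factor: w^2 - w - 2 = (w + 1)*(w - 2)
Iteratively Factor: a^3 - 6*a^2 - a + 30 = (a + 2)*(a^2 - 8*a + 15) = (a - 3)*(a + 2)*(a - 5)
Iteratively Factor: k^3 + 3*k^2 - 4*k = (k)*(k^2 + 3*k - 4) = k*(k - 1)*(k + 4)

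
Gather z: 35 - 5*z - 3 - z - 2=30 - 6*z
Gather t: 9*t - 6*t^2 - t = -6*t^2 + 8*t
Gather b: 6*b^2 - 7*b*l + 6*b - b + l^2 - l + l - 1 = 6*b^2 + b*(5 - 7*l) + l^2 - 1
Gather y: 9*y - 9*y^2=-9*y^2 + 9*y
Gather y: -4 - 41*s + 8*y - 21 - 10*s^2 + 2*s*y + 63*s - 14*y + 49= -10*s^2 + 22*s + y*(2*s - 6) + 24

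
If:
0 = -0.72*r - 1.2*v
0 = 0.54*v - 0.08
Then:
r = -0.25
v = 0.15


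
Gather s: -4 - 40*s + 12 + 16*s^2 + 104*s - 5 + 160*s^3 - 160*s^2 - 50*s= 160*s^3 - 144*s^2 + 14*s + 3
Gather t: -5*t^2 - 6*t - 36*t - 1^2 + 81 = -5*t^2 - 42*t + 80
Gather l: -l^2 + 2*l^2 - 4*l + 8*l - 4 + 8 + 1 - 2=l^2 + 4*l + 3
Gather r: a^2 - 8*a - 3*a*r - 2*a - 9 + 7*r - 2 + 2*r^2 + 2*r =a^2 - 10*a + 2*r^2 + r*(9 - 3*a) - 11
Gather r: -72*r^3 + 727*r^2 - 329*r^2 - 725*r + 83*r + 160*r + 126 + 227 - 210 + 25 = -72*r^3 + 398*r^2 - 482*r + 168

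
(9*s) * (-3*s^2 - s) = -27*s^3 - 9*s^2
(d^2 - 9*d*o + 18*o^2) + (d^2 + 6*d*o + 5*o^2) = 2*d^2 - 3*d*o + 23*o^2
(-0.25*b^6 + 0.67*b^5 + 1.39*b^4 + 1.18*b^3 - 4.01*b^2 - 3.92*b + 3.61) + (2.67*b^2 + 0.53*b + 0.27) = -0.25*b^6 + 0.67*b^5 + 1.39*b^4 + 1.18*b^3 - 1.34*b^2 - 3.39*b + 3.88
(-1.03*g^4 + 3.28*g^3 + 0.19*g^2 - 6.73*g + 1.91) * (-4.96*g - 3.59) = 5.1088*g^5 - 12.5711*g^4 - 12.7176*g^3 + 32.6987*g^2 + 14.6871*g - 6.8569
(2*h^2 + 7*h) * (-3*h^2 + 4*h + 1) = -6*h^4 - 13*h^3 + 30*h^2 + 7*h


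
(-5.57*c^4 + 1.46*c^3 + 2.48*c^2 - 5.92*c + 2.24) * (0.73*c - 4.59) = -4.0661*c^5 + 26.6321*c^4 - 4.891*c^3 - 15.7048*c^2 + 28.808*c - 10.2816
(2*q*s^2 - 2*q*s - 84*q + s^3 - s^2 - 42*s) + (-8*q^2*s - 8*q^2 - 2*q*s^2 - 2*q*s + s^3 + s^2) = -8*q^2*s - 8*q^2 - 4*q*s - 84*q + 2*s^3 - 42*s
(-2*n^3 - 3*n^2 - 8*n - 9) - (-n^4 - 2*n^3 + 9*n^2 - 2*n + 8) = n^4 - 12*n^2 - 6*n - 17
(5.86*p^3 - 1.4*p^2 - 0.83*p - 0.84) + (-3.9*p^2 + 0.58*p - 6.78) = 5.86*p^3 - 5.3*p^2 - 0.25*p - 7.62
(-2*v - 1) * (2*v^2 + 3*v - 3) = -4*v^3 - 8*v^2 + 3*v + 3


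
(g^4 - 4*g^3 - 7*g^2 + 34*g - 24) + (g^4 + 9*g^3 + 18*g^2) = 2*g^4 + 5*g^3 + 11*g^2 + 34*g - 24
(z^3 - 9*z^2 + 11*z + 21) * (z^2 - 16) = z^5 - 9*z^4 - 5*z^3 + 165*z^2 - 176*z - 336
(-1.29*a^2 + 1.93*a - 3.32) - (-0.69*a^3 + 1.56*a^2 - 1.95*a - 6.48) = 0.69*a^3 - 2.85*a^2 + 3.88*a + 3.16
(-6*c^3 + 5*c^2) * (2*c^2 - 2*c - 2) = -12*c^5 + 22*c^4 + 2*c^3 - 10*c^2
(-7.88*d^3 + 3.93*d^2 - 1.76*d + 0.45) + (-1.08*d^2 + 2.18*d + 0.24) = -7.88*d^3 + 2.85*d^2 + 0.42*d + 0.69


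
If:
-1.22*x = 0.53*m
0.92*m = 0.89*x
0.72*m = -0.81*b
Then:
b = 0.00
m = 0.00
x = 0.00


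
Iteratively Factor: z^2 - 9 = (z + 3)*(z - 3)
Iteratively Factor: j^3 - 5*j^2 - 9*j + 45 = (j + 3)*(j^2 - 8*j + 15) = (j - 5)*(j + 3)*(j - 3)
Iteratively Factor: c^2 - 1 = (c - 1)*(c + 1)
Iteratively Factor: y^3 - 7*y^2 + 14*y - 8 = (y - 2)*(y^2 - 5*y + 4) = (y - 2)*(y - 1)*(y - 4)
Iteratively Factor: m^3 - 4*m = (m + 2)*(m^2 - 2*m) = (m - 2)*(m + 2)*(m)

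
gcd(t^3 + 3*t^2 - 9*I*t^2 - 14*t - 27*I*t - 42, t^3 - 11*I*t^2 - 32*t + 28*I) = t^2 - 9*I*t - 14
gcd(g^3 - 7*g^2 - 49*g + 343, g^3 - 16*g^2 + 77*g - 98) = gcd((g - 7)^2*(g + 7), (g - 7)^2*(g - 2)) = g^2 - 14*g + 49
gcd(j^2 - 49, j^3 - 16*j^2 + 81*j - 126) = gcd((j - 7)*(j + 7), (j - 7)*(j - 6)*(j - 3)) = j - 7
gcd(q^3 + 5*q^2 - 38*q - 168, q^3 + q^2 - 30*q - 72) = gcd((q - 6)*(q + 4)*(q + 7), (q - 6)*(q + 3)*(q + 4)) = q^2 - 2*q - 24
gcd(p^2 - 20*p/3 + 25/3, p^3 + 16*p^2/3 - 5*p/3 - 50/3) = p - 5/3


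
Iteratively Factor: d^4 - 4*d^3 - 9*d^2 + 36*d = (d - 3)*(d^3 - d^2 - 12*d) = (d - 4)*(d - 3)*(d^2 + 3*d) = (d - 4)*(d - 3)*(d + 3)*(d)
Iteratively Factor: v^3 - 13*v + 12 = (v + 4)*(v^2 - 4*v + 3) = (v - 1)*(v + 4)*(v - 3)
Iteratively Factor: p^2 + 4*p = (p + 4)*(p)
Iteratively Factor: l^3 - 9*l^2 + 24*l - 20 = (l - 2)*(l^2 - 7*l + 10) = (l - 5)*(l - 2)*(l - 2)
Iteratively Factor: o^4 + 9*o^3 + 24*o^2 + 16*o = (o)*(o^3 + 9*o^2 + 24*o + 16) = o*(o + 4)*(o^2 + 5*o + 4) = o*(o + 4)^2*(o + 1)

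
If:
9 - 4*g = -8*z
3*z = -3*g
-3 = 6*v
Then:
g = 3/4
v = -1/2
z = -3/4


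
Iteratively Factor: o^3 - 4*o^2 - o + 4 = (o - 1)*(o^2 - 3*o - 4) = (o - 1)*(o + 1)*(o - 4)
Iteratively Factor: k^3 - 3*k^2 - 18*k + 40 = (k + 4)*(k^2 - 7*k + 10) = (k - 2)*(k + 4)*(k - 5)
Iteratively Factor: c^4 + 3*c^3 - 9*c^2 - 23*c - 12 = (c - 3)*(c^3 + 6*c^2 + 9*c + 4) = (c - 3)*(c + 1)*(c^2 + 5*c + 4) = (c - 3)*(c + 1)^2*(c + 4)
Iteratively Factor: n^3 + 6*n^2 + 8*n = (n + 4)*(n^2 + 2*n) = (n + 2)*(n + 4)*(n)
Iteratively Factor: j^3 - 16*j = (j)*(j^2 - 16) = j*(j + 4)*(j - 4)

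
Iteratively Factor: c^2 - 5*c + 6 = (c - 2)*(c - 3)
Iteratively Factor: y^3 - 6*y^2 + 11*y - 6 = (y - 3)*(y^2 - 3*y + 2) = (y - 3)*(y - 2)*(y - 1)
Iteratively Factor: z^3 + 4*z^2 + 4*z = (z + 2)*(z^2 + 2*z) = (z + 2)^2*(z)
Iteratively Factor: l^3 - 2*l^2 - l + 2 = (l - 2)*(l^2 - 1) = (l - 2)*(l + 1)*(l - 1)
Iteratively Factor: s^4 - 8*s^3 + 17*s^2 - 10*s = (s - 2)*(s^3 - 6*s^2 + 5*s) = (s - 5)*(s - 2)*(s^2 - s) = (s - 5)*(s - 2)*(s - 1)*(s)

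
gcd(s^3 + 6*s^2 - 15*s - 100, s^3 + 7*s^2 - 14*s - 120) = s^2 + s - 20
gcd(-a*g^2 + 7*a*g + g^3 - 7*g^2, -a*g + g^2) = a*g - g^2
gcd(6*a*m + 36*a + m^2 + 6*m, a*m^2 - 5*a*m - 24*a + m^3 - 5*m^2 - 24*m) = 1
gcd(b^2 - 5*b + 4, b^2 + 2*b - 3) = b - 1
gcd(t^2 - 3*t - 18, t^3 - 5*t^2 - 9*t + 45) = t + 3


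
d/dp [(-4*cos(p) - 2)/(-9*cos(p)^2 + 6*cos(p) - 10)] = 4*(9*cos(p)^2 + 9*cos(p) - 13)*sin(p)/(9*sin(p)^2 + 6*cos(p) - 19)^2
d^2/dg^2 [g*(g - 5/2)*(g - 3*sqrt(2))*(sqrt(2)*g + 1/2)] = 12*sqrt(2)*g^2 - 33*g - 15*sqrt(2)*g - 3*sqrt(2) + 55/2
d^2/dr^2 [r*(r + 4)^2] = 6*r + 16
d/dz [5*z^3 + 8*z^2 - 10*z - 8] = 15*z^2 + 16*z - 10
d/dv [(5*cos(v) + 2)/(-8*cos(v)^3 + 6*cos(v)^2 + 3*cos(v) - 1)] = (-80*cos(v)^3 - 18*cos(v)^2 + 24*cos(v) + 11)*sin(v)/((cos(v) - 1)^2*(2*cos(v) + 1)^2*(4*cos(v) - 1)^2)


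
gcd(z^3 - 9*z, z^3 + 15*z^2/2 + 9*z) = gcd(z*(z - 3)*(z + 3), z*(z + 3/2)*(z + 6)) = z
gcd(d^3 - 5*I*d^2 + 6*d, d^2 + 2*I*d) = d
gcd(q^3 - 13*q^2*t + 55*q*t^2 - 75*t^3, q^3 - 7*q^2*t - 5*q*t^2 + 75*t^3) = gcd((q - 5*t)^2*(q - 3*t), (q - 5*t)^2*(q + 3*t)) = q^2 - 10*q*t + 25*t^2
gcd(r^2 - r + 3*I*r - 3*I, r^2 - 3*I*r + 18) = r + 3*I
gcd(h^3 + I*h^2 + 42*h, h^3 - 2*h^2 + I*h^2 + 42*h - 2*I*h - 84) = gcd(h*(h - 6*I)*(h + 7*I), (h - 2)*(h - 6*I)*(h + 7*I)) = h^2 + I*h + 42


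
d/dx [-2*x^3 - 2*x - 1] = -6*x^2 - 2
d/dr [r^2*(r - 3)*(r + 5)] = 2*r*(2*r^2 + 3*r - 15)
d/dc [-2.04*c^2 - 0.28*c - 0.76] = -4.08*c - 0.28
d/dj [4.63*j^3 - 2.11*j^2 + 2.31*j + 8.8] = 13.89*j^2 - 4.22*j + 2.31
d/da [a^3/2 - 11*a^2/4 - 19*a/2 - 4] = 3*a^2/2 - 11*a/2 - 19/2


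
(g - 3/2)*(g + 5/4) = g^2 - g/4 - 15/8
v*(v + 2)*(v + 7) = v^3 + 9*v^2 + 14*v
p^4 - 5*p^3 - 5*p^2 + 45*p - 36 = (p - 4)*(p - 3)*(p - 1)*(p + 3)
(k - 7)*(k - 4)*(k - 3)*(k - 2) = k^4 - 16*k^3 + 89*k^2 - 206*k + 168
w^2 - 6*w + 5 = (w - 5)*(w - 1)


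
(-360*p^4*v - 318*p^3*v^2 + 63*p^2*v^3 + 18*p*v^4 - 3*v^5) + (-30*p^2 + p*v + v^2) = -360*p^4*v - 318*p^3*v^2 + 63*p^2*v^3 - 30*p^2 + 18*p*v^4 + p*v - 3*v^5 + v^2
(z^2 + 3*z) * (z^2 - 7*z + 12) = z^4 - 4*z^3 - 9*z^2 + 36*z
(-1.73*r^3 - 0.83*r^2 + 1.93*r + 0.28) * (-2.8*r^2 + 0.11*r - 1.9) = 4.844*r^5 + 2.1337*r^4 - 2.2083*r^3 + 1.0053*r^2 - 3.6362*r - 0.532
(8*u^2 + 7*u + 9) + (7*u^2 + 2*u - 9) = 15*u^2 + 9*u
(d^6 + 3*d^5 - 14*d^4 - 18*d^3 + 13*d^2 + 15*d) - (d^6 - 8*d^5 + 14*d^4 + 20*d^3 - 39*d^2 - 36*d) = 11*d^5 - 28*d^4 - 38*d^3 + 52*d^2 + 51*d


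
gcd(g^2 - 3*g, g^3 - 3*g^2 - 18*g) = g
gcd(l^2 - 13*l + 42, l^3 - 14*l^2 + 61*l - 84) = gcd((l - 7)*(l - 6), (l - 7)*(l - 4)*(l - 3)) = l - 7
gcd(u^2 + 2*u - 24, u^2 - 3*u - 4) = u - 4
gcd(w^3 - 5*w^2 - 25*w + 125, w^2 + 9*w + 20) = w + 5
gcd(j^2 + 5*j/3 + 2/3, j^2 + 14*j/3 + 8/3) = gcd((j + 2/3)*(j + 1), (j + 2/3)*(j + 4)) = j + 2/3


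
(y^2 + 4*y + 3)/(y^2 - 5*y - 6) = (y + 3)/(y - 6)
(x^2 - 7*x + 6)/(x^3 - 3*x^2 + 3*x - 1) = (x - 6)/(x^2 - 2*x + 1)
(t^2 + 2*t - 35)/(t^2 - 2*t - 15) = (t + 7)/(t + 3)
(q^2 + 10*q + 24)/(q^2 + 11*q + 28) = (q + 6)/(q + 7)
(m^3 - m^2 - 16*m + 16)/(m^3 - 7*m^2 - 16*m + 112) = (m - 1)/(m - 7)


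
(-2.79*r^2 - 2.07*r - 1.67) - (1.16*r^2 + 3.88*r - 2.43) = -3.95*r^2 - 5.95*r + 0.76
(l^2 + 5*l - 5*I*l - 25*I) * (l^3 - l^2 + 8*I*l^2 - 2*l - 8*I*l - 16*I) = l^5 + 4*l^4 + 3*I*l^4 + 33*l^3 + 12*I*l^3 + 150*l^2 - 21*I*l^2 - 280*l - 30*I*l - 400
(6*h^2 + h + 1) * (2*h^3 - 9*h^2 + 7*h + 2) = 12*h^5 - 52*h^4 + 35*h^3 + 10*h^2 + 9*h + 2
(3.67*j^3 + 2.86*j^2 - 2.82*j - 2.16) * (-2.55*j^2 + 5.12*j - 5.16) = -9.3585*j^5 + 11.4974*j^4 + 2.897*j^3 - 23.688*j^2 + 3.492*j + 11.1456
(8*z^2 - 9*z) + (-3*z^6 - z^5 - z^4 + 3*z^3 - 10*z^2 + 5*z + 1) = -3*z^6 - z^5 - z^4 + 3*z^3 - 2*z^2 - 4*z + 1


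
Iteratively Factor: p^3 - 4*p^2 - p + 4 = (p - 4)*(p^2 - 1) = (p - 4)*(p + 1)*(p - 1)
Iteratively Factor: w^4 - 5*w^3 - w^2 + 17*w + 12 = (w + 1)*(w^3 - 6*w^2 + 5*w + 12) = (w + 1)^2*(w^2 - 7*w + 12) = (w - 4)*(w + 1)^2*(w - 3)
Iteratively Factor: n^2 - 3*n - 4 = (n + 1)*(n - 4)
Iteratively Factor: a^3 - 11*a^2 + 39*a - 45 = (a - 5)*(a^2 - 6*a + 9) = (a - 5)*(a - 3)*(a - 3)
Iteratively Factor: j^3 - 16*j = (j)*(j^2 - 16) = j*(j + 4)*(j - 4)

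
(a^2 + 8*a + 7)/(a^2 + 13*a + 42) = (a + 1)/(a + 6)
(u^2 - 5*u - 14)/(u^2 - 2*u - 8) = (u - 7)/(u - 4)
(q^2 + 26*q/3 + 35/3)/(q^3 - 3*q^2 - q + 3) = (q^2 + 26*q/3 + 35/3)/(q^3 - 3*q^2 - q + 3)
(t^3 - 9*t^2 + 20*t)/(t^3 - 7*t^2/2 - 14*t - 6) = 2*t*(-t^2 + 9*t - 20)/(-2*t^3 + 7*t^2 + 28*t + 12)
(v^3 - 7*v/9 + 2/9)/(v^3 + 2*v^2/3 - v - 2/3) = (9*v^2 - 9*v + 2)/(3*(3*v^2 - v - 2))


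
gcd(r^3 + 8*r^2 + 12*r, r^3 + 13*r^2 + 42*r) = r^2 + 6*r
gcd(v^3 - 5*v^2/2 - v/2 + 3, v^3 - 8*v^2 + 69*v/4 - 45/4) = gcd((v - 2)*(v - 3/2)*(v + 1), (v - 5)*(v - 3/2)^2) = v - 3/2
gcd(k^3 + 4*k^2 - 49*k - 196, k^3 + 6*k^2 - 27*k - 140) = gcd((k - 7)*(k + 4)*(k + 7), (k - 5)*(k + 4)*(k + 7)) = k^2 + 11*k + 28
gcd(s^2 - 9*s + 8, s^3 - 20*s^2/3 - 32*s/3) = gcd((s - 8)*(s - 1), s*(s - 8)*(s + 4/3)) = s - 8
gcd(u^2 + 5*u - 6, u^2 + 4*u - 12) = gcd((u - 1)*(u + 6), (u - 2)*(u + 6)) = u + 6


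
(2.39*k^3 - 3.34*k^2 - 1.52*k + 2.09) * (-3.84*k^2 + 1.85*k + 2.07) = -9.1776*k^5 + 17.2471*k^4 + 4.6051*k^3 - 17.7514*k^2 + 0.7201*k + 4.3263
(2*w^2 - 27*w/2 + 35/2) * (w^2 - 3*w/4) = 2*w^4 - 15*w^3 + 221*w^2/8 - 105*w/8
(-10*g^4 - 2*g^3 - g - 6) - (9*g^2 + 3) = -10*g^4 - 2*g^3 - 9*g^2 - g - 9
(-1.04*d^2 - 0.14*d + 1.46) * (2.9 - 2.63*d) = 2.7352*d^3 - 2.6478*d^2 - 4.2458*d + 4.234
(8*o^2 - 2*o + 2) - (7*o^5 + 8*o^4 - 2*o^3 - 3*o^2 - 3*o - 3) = -7*o^5 - 8*o^4 + 2*o^3 + 11*o^2 + o + 5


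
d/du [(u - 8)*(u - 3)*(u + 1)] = 3*u^2 - 20*u + 13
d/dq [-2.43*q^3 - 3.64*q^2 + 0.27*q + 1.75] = -7.29*q^2 - 7.28*q + 0.27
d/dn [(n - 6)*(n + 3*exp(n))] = n + (n - 6)*(3*exp(n) + 1) + 3*exp(n)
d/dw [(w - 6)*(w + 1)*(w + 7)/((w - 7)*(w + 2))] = (w^4 - 10*w^3 - 11*w^2 + 28*w + 364)/(w^4 - 10*w^3 - 3*w^2 + 140*w + 196)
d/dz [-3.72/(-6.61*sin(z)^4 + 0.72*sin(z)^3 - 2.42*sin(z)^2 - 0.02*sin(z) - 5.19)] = (-98.3568*sin(z)^3 + 8.0352*sin(z)^2 - 18.0048*sin(z) - 0.0744)*cos(z)/(6.61*sin(z)^4 - 0.72*sin(z)^3 + 2.42*sin(z)^2 + 0.02*sin(z) + 5.19)^2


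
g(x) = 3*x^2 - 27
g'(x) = 6*x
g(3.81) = 16.55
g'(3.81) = 22.86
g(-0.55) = -26.09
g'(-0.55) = -3.30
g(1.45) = -20.69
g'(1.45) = 8.70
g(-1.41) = -21.04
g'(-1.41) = -8.46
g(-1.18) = -22.82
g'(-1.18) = -7.08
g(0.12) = -26.96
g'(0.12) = 0.72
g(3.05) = 0.91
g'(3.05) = 18.30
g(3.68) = 13.63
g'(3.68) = 22.08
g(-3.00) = 0.00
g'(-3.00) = -18.00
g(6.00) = 81.00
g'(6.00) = 36.00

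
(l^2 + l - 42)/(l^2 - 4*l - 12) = (l + 7)/(l + 2)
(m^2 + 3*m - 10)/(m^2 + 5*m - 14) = (m + 5)/(m + 7)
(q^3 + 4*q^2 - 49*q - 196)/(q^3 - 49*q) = (q + 4)/q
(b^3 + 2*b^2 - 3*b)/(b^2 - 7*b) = (b^2 + 2*b - 3)/(b - 7)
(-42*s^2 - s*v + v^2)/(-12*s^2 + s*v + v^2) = (-42*s^2 - s*v + v^2)/(-12*s^2 + s*v + v^2)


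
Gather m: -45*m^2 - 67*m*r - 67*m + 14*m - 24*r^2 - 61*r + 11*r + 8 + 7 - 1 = -45*m^2 + m*(-67*r - 53) - 24*r^2 - 50*r + 14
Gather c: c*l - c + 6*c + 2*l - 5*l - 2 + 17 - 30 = c*(l + 5) - 3*l - 15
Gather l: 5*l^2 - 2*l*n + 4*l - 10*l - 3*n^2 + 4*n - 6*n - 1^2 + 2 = 5*l^2 + l*(-2*n - 6) - 3*n^2 - 2*n + 1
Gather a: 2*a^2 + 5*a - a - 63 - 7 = 2*a^2 + 4*a - 70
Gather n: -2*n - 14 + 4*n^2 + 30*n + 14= 4*n^2 + 28*n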